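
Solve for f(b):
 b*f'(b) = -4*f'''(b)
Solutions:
 f(b) = C1 + Integral(C2*airyai(-2^(1/3)*b/2) + C3*airybi(-2^(1/3)*b/2), b)


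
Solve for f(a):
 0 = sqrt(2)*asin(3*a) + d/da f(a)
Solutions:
 f(a) = C1 - sqrt(2)*(a*asin(3*a) + sqrt(1 - 9*a^2)/3)


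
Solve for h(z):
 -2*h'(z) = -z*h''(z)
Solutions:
 h(z) = C1 + C2*z^3


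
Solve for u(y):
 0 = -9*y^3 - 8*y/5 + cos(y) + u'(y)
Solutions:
 u(y) = C1 + 9*y^4/4 + 4*y^2/5 - sin(y)


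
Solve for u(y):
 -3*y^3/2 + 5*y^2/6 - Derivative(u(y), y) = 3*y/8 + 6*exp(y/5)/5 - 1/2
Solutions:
 u(y) = C1 - 3*y^4/8 + 5*y^3/18 - 3*y^2/16 + y/2 - 6*exp(y/5)


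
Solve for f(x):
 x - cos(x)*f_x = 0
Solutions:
 f(x) = C1 + Integral(x/cos(x), x)


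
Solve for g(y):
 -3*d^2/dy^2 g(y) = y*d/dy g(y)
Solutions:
 g(y) = C1 + C2*erf(sqrt(6)*y/6)


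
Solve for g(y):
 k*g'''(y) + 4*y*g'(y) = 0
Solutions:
 g(y) = C1 + Integral(C2*airyai(2^(2/3)*y*(-1/k)^(1/3)) + C3*airybi(2^(2/3)*y*(-1/k)^(1/3)), y)


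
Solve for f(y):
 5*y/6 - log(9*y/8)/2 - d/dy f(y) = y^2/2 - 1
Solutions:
 f(y) = C1 - y^3/6 + 5*y^2/12 - y*log(y)/2 - y*log(3) + 3*y*log(2)/2 + 3*y/2


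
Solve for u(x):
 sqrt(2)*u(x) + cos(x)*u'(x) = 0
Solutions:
 u(x) = C1*(sin(x) - 1)^(sqrt(2)/2)/(sin(x) + 1)^(sqrt(2)/2)


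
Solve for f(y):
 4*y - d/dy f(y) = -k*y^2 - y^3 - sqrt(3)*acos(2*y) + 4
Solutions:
 f(y) = C1 + k*y^3/3 + y^4/4 + 2*y^2 - 4*y + sqrt(3)*(y*acos(2*y) - sqrt(1 - 4*y^2)/2)


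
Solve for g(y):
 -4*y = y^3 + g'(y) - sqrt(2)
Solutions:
 g(y) = C1 - y^4/4 - 2*y^2 + sqrt(2)*y


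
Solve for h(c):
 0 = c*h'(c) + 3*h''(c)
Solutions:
 h(c) = C1 + C2*erf(sqrt(6)*c/6)


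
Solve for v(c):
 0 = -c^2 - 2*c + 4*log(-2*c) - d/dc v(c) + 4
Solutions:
 v(c) = C1 - c^3/3 - c^2 + 4*c*log(-c) + 4*c*log(2)


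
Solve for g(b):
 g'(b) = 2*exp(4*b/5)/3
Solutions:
 g(b) = C1 + 5*exp(4*b/5)/6


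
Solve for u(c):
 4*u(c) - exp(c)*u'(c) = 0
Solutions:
 u(c) = C1*exp(-4*exp(-c))


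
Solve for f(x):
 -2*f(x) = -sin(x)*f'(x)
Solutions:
 f(x) = C1*(cos(x) - 1)/(cos(x) + 1)


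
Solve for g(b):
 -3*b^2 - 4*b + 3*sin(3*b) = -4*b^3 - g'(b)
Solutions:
 g(b) = C1 - b^4 + b^3 + 2*b^2 + cos(3*b)


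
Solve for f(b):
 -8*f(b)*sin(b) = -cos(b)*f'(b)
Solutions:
 f(b) = C1/cos(b)^8


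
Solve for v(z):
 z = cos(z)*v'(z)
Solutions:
 v(z) = C1 + Integral(z/cos(z), z)


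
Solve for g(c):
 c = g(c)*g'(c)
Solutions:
 g(c) = -sqrt(C1 + c^2)
 g(c) = sqrt(C1 + c^2)


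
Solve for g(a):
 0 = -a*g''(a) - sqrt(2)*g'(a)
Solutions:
 g(a) = C1 + C2*a^(1 - sqrt(2))


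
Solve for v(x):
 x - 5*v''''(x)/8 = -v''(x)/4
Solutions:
 v(x) = C1 + C2*x + C3*exp(-sqrt(10)*x/5) + C4*exp(sqrt(10)*x/5) - 2*x^3/3


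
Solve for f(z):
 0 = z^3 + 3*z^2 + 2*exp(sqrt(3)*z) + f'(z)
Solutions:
 f(z) = C1 - z^4/4 - z^3 - 2*sqrt(3)*exp(sqrt(3)*z)/3


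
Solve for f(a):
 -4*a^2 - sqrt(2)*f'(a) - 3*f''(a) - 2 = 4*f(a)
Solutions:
 f(a) = -a^2 + sqrt(2)*a/2 + (C1*sin(sqrt(46)*a/6) + C2*cos(sqrt(46)*a/6))*exp(-sqrt(2)*a/6) + 3/4


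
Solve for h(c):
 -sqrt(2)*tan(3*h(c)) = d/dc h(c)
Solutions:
 h(c) = -asin(C1*exp(-3*sqrt(2)*c))/3 + pi/3
 h(c) = asin(C1*exp(-3*sqrt(2)*c))/3


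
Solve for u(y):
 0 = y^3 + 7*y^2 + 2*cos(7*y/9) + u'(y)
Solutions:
 u(y) = C1 - y^4/4 - 7*y^3/3 - 18*sin(7*y/9)/7


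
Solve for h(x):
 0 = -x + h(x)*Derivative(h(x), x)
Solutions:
 h(x) = -sqrt(C1 + x^2)
 h(x) = sqrt(C1 + x^2)


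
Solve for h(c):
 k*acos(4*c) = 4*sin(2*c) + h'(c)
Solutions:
 h(c) = C1 + k*(c*acos(4*c) - sqrt(1 - 16*c^2)/4) + 2*cos(2*c)


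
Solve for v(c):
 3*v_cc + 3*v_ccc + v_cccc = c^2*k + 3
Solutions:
 v(c) = C1 + C2*c + c^4*k/36 - c^3*k/9 + c^2*(4*k + 9)/18 + (C3*sin(sqrt(3)*c/2) + C4*cos(sqrt(3)*c/2))*exp(-3*c/2)


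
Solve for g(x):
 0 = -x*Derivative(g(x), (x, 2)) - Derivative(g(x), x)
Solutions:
 g(x) = C1 + C2*log(x)


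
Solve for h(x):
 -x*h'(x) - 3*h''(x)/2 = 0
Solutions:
 h(x) = C1 + C2*erf(sqrt(3)*x/3)


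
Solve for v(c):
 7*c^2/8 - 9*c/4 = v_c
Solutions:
 v(c) = C1 + 7*c^3/24 - 9*c^2/8


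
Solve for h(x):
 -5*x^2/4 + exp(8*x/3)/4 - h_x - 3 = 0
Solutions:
 h(x) = C1 - 5*x^3/12 - 3*x + 3*exp(8*x/3)/32


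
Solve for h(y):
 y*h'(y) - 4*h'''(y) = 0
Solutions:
 h(y) = C1 + Integral(C2*airyai(2^(1/3)*y/2) + C3*airybi(2^(1/3)*y/2), y)


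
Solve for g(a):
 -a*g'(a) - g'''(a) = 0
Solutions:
 g(a) = C1 + Integral(C2*airyai(-a) + C3*airybi(-a), a)


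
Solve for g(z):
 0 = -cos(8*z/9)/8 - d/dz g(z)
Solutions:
 g(z) = C1 - 9*sin(8*z/9)/64


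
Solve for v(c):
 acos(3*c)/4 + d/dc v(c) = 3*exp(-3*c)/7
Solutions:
 v(c) = C1 - c*acos(3*c)/4 + sqrt(1 - 9*c^2)/12 - exp(-3*c)/7


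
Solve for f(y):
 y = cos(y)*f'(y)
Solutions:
 f(y) = C1 + Integral(y/cos(y), y)


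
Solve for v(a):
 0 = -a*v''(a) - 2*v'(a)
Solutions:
 v(a) = C1 + C2/a


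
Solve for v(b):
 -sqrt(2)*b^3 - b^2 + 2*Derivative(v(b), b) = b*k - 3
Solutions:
 v(b) = C1 + sqrt(2)*b^4/8 + b^3/6 + b^2*k/4 - 3*b/2


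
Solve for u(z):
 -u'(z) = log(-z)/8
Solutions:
 u(z) = C1 - z*log(-z)/8 + z/8


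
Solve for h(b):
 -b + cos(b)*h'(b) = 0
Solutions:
 h(b) = C1 + Integral(b/cos(b), b)


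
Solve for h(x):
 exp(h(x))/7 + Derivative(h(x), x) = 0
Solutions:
 h(x) = log(1/(C1 + x)) + log(7)


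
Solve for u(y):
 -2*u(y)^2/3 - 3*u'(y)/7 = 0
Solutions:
 u(y) = 9/(C1 + 14*y)


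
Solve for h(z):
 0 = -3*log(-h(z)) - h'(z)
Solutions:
 -li(-h(z)) = C1 - 3*z


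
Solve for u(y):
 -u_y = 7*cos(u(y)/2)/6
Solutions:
 7*y/6 - log(sin(u(y)/2) - 1) + log(sin(u(y)/2) + 1) = C1


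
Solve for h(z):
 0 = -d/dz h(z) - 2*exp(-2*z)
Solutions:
 h(z) = C1 + exp(-2*z)


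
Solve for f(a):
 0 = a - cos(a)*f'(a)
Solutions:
 f(a) = C1 + Integral(a/cos(a), a)


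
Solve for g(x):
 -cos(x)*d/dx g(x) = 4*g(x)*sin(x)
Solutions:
 g(x) = C1*cos(x)^4


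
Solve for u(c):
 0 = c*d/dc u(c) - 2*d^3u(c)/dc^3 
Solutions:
 u(c) = C1 + Integral(C2*airyai(2^(2/3)*c/2) + C3*airybi(2^(2/3)*c/2), c)


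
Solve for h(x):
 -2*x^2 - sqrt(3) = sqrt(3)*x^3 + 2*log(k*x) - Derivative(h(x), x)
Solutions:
 h(x) = C1 + sqrt(3)*x^4/4 + 2*x^3/3 + 2*x*log(k*x) + x*(-2 + sqrt(3))


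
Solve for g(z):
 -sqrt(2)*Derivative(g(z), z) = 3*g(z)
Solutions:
 g(z) = C1*exp(-3*sqrt(2)*z/2)


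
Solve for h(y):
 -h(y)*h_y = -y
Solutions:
 h(y) = -sqrt(C1 + y^2)
 h(y) = sqrt(C1 + y^2)


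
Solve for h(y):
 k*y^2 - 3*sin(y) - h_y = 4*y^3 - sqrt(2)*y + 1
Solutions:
 h(y) = C1 + k*y^3/3 - y^4 + sqrt(2)*y^2/2 - y + 3*cos(y)


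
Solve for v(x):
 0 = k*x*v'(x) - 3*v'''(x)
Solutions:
 v(x) = C1 + Integral(C2*airyai(3^(2/3)*k^(1/3)*x/3) + C3*airybi(3^(2/3)*k^(1/3)*x/3), x)


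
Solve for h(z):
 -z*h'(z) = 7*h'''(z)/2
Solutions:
 h(z) = C1 + Integral(C2*airyai(-2^(1/3)*7^(2/3)*z/7) + C3*airybi(-2^(1/3)*7^(2/3)*z/7), z)


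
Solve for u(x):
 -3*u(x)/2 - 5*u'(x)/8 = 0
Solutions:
 u(x) = C1*exp(-12*x/5)


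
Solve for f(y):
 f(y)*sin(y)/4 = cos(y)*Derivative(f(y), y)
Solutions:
 f(y) = C1/cos(y)^(1/4)


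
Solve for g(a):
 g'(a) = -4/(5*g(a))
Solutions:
 g(a) = -sqrt(C1 - 40*a)/5
 g(a) = sqrt(C1 - 40*a)/5


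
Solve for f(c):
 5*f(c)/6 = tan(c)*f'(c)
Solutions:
 f(c) = C1*sin(c)^(5/6)


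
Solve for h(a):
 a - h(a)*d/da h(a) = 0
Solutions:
 h(a) = -sqrt(C1 + a^2)
 h(a) = sqrt(C1 + a^2)


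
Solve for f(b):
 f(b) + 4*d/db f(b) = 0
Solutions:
 f(b) = C1*exp(-b/4)


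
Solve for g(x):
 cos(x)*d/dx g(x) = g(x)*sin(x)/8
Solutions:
 g(x) = C1/cos(x)^(1/8)


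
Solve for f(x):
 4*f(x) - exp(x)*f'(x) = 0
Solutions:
 f(x) = C1*exp(-4*exp(-x))


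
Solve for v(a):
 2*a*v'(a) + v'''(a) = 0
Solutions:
 v(a) = C1 + Integral(C2*airyai(-2^(1/3)*a) + C3*airybi(-2^(1/3)*a), a)


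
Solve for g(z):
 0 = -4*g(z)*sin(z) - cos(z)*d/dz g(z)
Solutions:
 g(z) = C1*cos(z)^4


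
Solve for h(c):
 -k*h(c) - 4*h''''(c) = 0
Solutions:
 h(c) = C1*exp(-sqrt(2)*c*(-k)^(1/4)/2) + C2*exp(sqrt(2)*c*(-k)^(1/4)/2) + C3*exp(-sqrt(2)*I*c*(-k)^(1/4)/2) + C4*exp(sqrt(2)*I*c*(-k)^(1/4)/2)


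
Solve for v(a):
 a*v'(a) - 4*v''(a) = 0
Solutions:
 v(a) = C1 + C2*erfi(sqrt(2)*a/4)


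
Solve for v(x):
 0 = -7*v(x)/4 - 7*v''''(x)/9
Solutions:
 v(x) = (C1*sin(sqrt(3)*x/2) + C2*cos(sqrt(3)*x/2))*exp(-sqrt(3)*x/2) + (C3*sin(sqrt(3)*x/2) + C4*cos(sqrt(3)*x/2))*exp(sqrt(3)*x/2)


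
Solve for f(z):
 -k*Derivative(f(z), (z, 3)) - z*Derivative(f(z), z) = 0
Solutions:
 f(z) = C1 + Integral(C2*airyai(z*(-1/k)^(1/3)) + C3*airybi(z*(-1/k)^(1/3)), z)


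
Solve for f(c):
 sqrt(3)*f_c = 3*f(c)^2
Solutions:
 f(c) = -1/(C1 + sqrt(3)*c)


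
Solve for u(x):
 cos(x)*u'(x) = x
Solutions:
 u(x) = C1 + Integral(x/cos(x), x)


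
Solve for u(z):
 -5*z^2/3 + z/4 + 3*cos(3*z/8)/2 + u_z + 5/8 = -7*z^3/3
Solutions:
 u(z) = C1 - 7*z^4/12 + 5*z^3/9 - z^2/8 - 5*z/8 - 4*sin(3*z/8)


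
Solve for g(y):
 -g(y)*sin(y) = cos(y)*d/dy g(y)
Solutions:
 g(y) = C1*cos(y)


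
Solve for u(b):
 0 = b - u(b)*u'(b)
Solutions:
 u(b) = -sqrt(C1 + b^2)
 u(b) = sqrt(C1 + b^2)


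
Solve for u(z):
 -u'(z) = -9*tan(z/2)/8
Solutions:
 u(z) = C1 - 9*log(cos(z/2))/4


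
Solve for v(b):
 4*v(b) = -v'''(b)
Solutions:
 v(b) = C3*exp(-2^(2/3)*b) + (C1*sin(2^(2/3)*sqrt(3)*b/2) + C2*cos(2^(2/3)*sqrt(3)*b/2))*exp(2^(2/3)*b/2)


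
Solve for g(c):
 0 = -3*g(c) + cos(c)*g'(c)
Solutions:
 g(c) = C1*(sin(c) + 1)^(3/2)/(sin(c) - 1)^(3/2)


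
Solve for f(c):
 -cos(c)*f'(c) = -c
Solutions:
 f(c) = C1 + Integral(c/cos(c), c)


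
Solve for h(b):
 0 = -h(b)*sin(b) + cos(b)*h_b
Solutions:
 h(b) = C1/cos(b)


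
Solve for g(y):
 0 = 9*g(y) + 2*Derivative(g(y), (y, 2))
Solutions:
 g(y) = C1*sin(3*sqrt(2)*y/2) + C2*cos(3*sqrt(2)*y/2)


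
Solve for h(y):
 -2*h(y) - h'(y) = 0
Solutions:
 h(y) = C1*exp(-2*y)


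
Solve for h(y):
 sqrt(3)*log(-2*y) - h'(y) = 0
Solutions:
 h(y) = C1 + sqrt(3)*y*log(-y) + sqrt(3)*y*(-1 + log(2))


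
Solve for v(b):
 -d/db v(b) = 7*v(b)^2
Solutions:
 v(b) = 1/(C1 + 7*b)


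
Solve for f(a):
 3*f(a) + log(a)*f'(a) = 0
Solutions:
 f(a) = C1*exp(-3*li(a))


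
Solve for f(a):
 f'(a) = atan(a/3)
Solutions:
 f(a) = C1 + a*atan(a/3) - 3*log(a^2 + 9)/2


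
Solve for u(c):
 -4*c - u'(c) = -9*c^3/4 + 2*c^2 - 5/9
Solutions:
 u(c) = C1 + 9*c^4/16 - 2*c^3/3 - 2*c^2 + 5*c/9


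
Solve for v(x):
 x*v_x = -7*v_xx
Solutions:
 v(x) = C1 + C2*erf(sqrt(14)*x/14)


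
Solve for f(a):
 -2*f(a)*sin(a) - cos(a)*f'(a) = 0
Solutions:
 f(a) = C1*cos(a)^2


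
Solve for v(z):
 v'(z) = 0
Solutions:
 v(z) = C1


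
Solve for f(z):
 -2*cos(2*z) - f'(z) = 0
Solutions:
 f(z) = C1 - sin(2*z)


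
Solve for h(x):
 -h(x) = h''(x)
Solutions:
 h(x) = C1*sin(x) + C2*cos(x)


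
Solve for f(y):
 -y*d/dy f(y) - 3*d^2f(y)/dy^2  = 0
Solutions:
 f(y) = C1 + C2*erf(sqrt(6)*y/6)


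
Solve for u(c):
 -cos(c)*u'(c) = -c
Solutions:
 u(c) = C1 + Integral(c/cos(c), c)


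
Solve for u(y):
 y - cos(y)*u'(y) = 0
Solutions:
 u(y) = C1 + Integral(y/cos(y), y)


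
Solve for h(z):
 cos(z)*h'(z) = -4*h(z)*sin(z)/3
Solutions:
 h(z) = C1*cos(z)^(4/3)


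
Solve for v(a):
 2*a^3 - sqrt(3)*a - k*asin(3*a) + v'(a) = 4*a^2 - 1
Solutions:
 v(a) = C1 - a^4/2 + 4*a^3/3 + sqrt(3)*a^2/2 - a + k*(a*asin(3*a) + sqrt(1 - 9*a^2)/3)


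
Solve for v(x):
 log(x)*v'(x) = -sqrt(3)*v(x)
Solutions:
 v(x) = C1*exp(-sqrt(3)*li(x))


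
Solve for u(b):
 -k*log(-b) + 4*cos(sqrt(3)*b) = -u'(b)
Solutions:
 u(b) = C1 + b*k*(log(-b) - 1) - 4*sqrt(3)*sin(sqrt(3)*b)/3


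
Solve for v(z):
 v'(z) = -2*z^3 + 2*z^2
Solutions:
 v(z) = C1 - z^4/2 + 2*z^3/3


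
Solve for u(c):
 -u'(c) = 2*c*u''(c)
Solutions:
 u(c) = C1 + C2*sqrt(c)


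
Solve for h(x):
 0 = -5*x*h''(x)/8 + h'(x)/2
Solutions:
 h(x) = C1 + C2*x^(9/5)


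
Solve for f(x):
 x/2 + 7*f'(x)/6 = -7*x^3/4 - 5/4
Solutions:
 f(x) = C1 - 3*x^4/8 - 3*x^2/14 - 15*x/14


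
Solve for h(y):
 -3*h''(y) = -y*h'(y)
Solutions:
 h(y) = C1 + C2*erfi(sqrt(6)*y/6)


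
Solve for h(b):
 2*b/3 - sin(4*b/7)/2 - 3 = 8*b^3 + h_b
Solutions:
 h(b) = C1 - 2*b^4 + b^2/3 - 3*b + 7*cos(4*b/7)/8


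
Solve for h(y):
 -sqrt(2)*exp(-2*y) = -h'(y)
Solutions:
 h(y) = C1 - sqrt(2)*exp(-2*y)/2


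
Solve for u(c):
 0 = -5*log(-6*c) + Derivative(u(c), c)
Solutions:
 u(c) = C1 + 5*c*log(-c) + 5*c*(-1 + log(6))


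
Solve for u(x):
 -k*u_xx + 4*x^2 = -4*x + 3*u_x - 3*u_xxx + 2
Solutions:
 u(x) = C1 + C2*exp(x*(k - sqrt(k^2 + 36))/6) + C3*exp(x*(k + sqrt(k^2 + 36))/6) + 8*k^2*x/27 - 4*k*x^2/9 - 4*k*x/9 + 4*x^3/9 + 2*x^2/3 + 2*x


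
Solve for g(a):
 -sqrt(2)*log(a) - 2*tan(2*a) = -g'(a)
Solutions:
 g(a) = C1 + sqrt(2)*a*(log(a) - 1) - log(cos(2*a))


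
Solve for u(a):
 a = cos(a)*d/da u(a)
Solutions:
 u(a) = C1 + Integral(a/cos(a), a)


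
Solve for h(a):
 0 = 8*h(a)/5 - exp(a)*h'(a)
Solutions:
 h(a) = C1*exp(-8*exp(-a)/5)


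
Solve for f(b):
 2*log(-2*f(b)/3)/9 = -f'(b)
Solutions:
 9*Integral(1/(log(-_y) - log(3) + log(2)), (_y, f(b)))/2 = C1 - b


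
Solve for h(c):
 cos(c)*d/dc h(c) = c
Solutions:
 h(c) = C1 + Integral(c/cos(c), c)


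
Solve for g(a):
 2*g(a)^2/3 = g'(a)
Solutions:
 g(a) = -3/(C1 + 2*a)


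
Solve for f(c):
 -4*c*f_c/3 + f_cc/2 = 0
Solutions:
 f(c) = C1 + C2*erfi(2*sqrt(3)*c/3)


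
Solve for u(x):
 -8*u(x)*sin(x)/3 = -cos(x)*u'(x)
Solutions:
 u(x) = C1/cos(x)^(8/3)


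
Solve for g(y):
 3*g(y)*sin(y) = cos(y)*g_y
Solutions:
 g(y) = C1/cos(y)^3


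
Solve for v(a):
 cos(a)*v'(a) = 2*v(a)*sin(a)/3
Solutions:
 v(a) = C1/cos(a)^(2/3)


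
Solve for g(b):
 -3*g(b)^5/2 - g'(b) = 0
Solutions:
 g(b) = -I*(1/(C1 + 6*b))^(1/4)
 g(b) = I*(1/(C1 + 6*b))^(1/4)
 g(b) = -(1/(C1 + 6*b))^(1/4)
 g(b) = (1/(C1 + 6*b))^(1/4)


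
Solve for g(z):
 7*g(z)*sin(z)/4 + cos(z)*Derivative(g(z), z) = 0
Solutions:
 g(z) = C1*cos(z)^(7/4)


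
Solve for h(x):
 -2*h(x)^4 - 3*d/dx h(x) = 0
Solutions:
 h(x) = (-1 - sqrt(3)*I)*(1/(C1 + 2*x))^(1/3)/2
 h(x) = (-1 + sqrt(3)*I)*(1/(C1 + 2*x))^(1/3)/2
 h(x) = (1/(C1 + 2*x))^(1/3)


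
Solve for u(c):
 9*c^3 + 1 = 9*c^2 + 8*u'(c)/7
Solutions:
 u(c) = C1 + 63*c^4/32 - 21*c^3/8 + 7*c/8


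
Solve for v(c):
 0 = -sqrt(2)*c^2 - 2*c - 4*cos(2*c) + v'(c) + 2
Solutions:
 v(c) = C1 + sqrt(2)*c^3/3 + c^2 - 2*c + 2*sin(2*c)


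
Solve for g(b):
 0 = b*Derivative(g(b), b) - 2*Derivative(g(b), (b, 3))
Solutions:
 g(b) = C1 + Integral(C2*airyai(2^(2/3)*b/2) + C3*airybi(2^(2/3)*b/2), b)


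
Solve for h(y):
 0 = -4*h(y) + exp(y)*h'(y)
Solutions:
 h(y) = C1*exp(-4*exp(-y))


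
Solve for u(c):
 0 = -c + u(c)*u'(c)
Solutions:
 u(c) = -sqrt(C1 + c^2)
 u(c) = sqrt(C1 + c^2)


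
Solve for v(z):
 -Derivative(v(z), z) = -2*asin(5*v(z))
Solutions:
 Integral(1/asin(5*_y), (_y, v(z))) = C1 + 2*z


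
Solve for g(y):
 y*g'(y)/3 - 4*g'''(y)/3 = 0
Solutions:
 g(y) = C1 + Integral(C2*airyai(2^(1/3)*y/2) + C3*airybi(2^(1/3)*y/2), y)


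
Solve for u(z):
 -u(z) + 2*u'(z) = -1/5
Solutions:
 u(z) = C1*exp(z/2) + 1/5


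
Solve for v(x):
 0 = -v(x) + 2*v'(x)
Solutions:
 v(x) = C1*exp(x/2)


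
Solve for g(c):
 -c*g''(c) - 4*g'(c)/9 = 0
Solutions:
 g(c) = C1 + C2*c^(5/9)


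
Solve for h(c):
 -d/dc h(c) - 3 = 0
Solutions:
 h(c) = C1 - 3*c


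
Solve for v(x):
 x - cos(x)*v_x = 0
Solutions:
 v(x) = C1 + Integral(x/cos(x), x)


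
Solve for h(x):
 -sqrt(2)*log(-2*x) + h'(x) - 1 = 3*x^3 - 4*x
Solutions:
 h(x) = C1 + 3*x^4/4 - 2*x^2 + sqrt(2)*x*log(-x) + x*(-sqrt(2) + sqrt(2)*log(2) + 1)


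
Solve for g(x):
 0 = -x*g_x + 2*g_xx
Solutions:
 g(x) = C1 + C2*erfi(x/2)


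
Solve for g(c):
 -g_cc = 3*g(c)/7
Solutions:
 g(c) = C1*sin(sqrt(21)*c/7) + C2*cos(sqrt(21)*c/7)


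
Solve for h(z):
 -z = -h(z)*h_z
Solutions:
 h(z) = -sqrt(C1 + z^2)
 h(z) = sqrt(C1 + z^2)


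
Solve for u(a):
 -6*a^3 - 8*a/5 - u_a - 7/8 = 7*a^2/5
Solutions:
 u(a) = C1 - 3*a^4/2 - 7*a^3/15 - 4*a^2/5 - 7*a/8


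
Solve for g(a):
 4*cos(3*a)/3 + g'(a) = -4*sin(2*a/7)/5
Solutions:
 g(a) = C1 - 4*sin(3*a)/9 + 14*cos(2*a/7)/5


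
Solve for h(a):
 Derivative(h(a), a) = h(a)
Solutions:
 h(a) = C1*exp(a)


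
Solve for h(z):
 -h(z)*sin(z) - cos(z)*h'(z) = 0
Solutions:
 h(z) = C1*cos(z)


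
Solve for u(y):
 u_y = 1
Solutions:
 u(y) = C1 + y


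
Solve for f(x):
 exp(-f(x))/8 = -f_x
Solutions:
 f(x) = log(C1 - x/8)


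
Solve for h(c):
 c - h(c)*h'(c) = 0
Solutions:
 h(c) = -sqrt(C1 + c^2)
 h(c) = sqrt(C1 + c^2)


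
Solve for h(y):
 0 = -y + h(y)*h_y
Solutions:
 h(y) = -sqrt(C1 + y^2)
 h(y) = sqrt(C1 + y^2)


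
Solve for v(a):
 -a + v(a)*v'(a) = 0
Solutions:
 v(a) = -sqrt(C1 + a^2)
 v(a) = sqrt(C1 + a^2)


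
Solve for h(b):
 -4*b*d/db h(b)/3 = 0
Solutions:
 h(b) = C1


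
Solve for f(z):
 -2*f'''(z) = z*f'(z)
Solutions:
 f(z) = C1 + Integral(C2*airyai(-2^(2/3)*z/2) + C3*airybi(-2^(2/3)*z/2), z)


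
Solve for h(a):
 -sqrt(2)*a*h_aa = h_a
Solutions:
 h(a) = C1 + C2*a^(1 - sqrt(2)/2)


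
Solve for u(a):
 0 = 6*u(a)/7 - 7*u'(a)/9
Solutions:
 u(a) = C1*exp(54*a/49)


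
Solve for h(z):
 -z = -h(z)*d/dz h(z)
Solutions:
 h(z) = -sqrt(C1 + z^2)
 h(z) = sqrt(C1 + z^2)


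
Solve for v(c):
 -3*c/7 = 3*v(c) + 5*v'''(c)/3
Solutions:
 v(c) = C3*exp(-15^(2/3)*c/5) - c/7 + (C1*sin(3*3^(1/6)*5^(2/3)*c/10) + C2*cos(3*3^(1/6)*5^(2/3)*c/10))*exp(15^(2/3)*c/10)


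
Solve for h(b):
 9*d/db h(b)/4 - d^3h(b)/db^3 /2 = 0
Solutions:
 h(b) = C1 + C2*exp(-3*sqrt(2)*b/2) + C3*exp(3*sqrt(2)*b/2)


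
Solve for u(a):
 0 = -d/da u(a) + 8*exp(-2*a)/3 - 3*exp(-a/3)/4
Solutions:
 u(a) = C1 - 4*exp(-2*a)/3 + 9*exp(-a/3)/4


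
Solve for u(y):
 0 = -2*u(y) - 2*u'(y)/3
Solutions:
 u(y) = C1*exp(-3*y)


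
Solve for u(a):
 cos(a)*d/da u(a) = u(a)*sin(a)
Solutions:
 u(a) = C1/cos(a)


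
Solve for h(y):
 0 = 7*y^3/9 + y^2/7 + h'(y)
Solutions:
 h(y) = C1 - 7*y^4/36 - y^3/21


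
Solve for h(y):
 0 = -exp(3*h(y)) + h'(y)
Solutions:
 h(y) = log(-1/(C1 + 3*y))/3
 h(y) = log((-1/(C1 + y))^(1/3)*(-3^(2/3) - 3*3^(1/6)*I)/6)
 h(y) = log((-1/(C1 + y))^(1/3)*(-3^(2/3) + 3*3^(1/6)*I)/6)


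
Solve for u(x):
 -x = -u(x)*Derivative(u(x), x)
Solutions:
 u(x) = -sqrt(C1 + x^2)
 u(x) = sqrt(C1 + x^2)


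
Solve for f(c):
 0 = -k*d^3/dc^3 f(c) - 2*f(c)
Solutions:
 f(c) = C1*exp(2^(1/3)*c*(-1/k)^(1/3)) + C2*exp(2^(1/3)*c*(-1/k)^(1/3)*(-1 + sqrt(3)*I)/2) + C3*exp(-2^(1/3)*c*(-1/k)^(1/3)*(1 + sqrt(3)*I)/2)


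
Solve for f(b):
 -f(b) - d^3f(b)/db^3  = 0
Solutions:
 f(b) = C3*exp(-b) + (C1*sin(sqrt(3)*b/2) + C2*cos(sqrt(3)*b/2))*exp(b/2)


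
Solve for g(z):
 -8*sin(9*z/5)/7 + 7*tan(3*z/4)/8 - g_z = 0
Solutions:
 g(z) = C1 - 7*log(cos(3*z/4))/6 + 40*cos(9*z/5)/63


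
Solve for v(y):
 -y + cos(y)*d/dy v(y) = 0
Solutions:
 v(y) = C1 + Integral(y/cos(y), y)


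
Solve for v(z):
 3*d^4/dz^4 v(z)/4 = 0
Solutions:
 v(z) = C1 + C2*z + C3*z^2 + C4*z^3


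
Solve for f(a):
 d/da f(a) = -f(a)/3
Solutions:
 f(a) = C1*exp(-a/3)


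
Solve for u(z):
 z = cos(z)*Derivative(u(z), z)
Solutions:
 u(z) = C1 + Integral(z/cos(z), z)


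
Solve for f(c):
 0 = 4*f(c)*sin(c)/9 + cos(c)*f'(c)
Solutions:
 f(c) = C1*cos(c)^(4/9)


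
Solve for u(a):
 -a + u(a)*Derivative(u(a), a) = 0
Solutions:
 u(a) = -sqrt(C1 + a^2)
 u(a) = sqrt(C1 + a^2)


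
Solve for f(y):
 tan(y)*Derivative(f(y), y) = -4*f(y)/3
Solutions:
 f(y) = C1/sin(y)^(4/3)


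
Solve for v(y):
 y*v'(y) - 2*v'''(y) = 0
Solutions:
 v(y) = C1 + Integral(C2*airyai(2^(2/3)*y/2) + C3*airybi(2^(2/3)*y/2), y)


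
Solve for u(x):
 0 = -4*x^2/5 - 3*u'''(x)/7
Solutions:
 u(x) = C1 + C2*x + C3*x^2 - 7*x^5/225


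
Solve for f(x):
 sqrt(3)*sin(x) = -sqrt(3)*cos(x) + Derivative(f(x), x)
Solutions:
 f(x) = C1 - sqrt(6)*cos(x + pi/4)


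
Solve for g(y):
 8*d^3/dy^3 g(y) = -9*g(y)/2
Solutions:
 g(y) = C3*exp(-6^(2/3)*y/4) + (C1*sin(3*2^(2/3)*3^(1/6)*y/8) + C2*cos(3*2^(2/3)*3^(1/6)*y/8))*exp(6^(2/3)*y/8)


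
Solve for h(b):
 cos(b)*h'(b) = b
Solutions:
 h(b) = C1 + Integral(b/cos(b), b)


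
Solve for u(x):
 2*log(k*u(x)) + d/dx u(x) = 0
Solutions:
 li(k*u(x))/k = C1 - 2*x


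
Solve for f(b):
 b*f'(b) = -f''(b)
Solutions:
 f(b) = C1 + C2*erf(sqrt(2)*b/2)


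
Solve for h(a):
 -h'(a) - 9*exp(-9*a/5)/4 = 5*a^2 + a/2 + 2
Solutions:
 h(a) = C1 - 5*a^3/3 - a^2/4 - 2*a + 5*exp(-9*a/5)/4


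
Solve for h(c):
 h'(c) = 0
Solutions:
 h(c) = C1


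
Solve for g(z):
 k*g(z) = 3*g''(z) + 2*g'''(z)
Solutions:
 g(z) = C1*exp(-z*((-2*k + sqrt((1 - 2*k)^2 - 1) + 1)^(1/3) + 1 + (-2*k + sqrt((1 - 2*k)^2 - 1) + 1)^(-1/3))/2) + C2*exp(z*((-2*k + sqrt((1 - 2*k)^2 - 1) + 1)^(1/3)/4 - sqrt(3)*I*(-2*k + sqrt((1 - 2*k)^2 - 1) + 1)^(1/3)/4 - 1/2 - 1/((-1 + sqrt(3)*I)*(-2*k + sqrt((1 - 2*k)^2 - 1) + 1)^(1/3)))) + C3*exp(z*((-2*k + sqrt((1 - 2*k)^2 - 1) + 1)^(1/3)/4 + sqrt(3)*I*(-2*k + sqrt((1 - 2*k)^2 - 1) + 1)^(1/3)/4 - 1/2 + 1/((1 + sqrt(3)*I)*(-2*k + sqrt((1 - 2*k)^2 - 1) + 1)^(1/3))))


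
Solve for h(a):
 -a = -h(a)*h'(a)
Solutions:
 h(a) = -sqrt(C1 + a^2)
 h(a) = sqrt(C1 + a^2)


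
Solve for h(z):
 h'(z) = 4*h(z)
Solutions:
 h(z) = C1*exp(4*z)


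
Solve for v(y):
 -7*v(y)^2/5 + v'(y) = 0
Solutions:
 v(y) = -5/(C1 + 7*y)


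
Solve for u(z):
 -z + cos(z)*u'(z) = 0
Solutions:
 u(z) = C1 + Integral(z/cos(z), z)


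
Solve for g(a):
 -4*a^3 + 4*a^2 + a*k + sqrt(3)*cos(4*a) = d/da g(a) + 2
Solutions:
 g(a) = C1 - a^4 + 4*a^3/3 + a^2*k/2 - 2*a + sqrt(3)*sin(4*a)/4


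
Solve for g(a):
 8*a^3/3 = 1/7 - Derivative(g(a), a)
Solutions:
 g(a) = C1 - 2*a^4/3 + a/7


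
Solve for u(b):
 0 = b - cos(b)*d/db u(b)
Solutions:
 u(b) = C1 + Integral(b/cos(b), b)


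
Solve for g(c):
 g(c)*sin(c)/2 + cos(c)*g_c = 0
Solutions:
 g(c) = C1*sqrt(cos(c))


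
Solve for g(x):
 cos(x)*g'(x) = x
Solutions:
 g(x) = C1 + Integral(x/cos(x), x)


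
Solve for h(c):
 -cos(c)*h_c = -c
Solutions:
 h(c) = C1 + Integral(c/cos(c), c)


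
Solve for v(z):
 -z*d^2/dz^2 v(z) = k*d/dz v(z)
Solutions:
 v(z) = C1 + z^(1 - re(k))*(C2*sin(log(z)*Abs(im(k))) + C3*cos(log(z)*im(k)))


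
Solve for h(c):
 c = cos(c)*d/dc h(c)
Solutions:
 h(c) = C1 + Integral(c/cos(c), c)


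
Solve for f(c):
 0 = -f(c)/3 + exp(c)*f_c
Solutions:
 f(c) = C1*exp(-exp(-c)/3)


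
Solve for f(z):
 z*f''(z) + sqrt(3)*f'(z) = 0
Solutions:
 f(z) = C1 + C2*z^(1 - sqrt(3))


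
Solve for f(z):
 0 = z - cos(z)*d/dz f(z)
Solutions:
 f(z) = C1 + Integral(z/cos(z), z)


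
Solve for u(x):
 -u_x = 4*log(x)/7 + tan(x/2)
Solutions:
 u(x) = C1 - 4*x*log(x)/7 + 4*x/7 + 2*log(cos(x/2))


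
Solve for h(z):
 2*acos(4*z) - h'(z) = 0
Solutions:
 h(z) = C1 + 2*z*acos(4*z) - sqrt(1 - 16*z^2)/2


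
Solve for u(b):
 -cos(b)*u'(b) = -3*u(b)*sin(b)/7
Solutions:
 u(b) = C1/cos(b)^(3/7)


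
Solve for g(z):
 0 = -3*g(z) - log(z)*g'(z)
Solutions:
 g(z) = C1*exp(-3*li(z))


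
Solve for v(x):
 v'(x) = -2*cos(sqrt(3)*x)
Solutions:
 v(x) = C1 - 2*sqrt(3)*sin(sqrt(3)*x)/3


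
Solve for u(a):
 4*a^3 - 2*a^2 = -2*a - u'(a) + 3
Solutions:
 u(a) = C1 - a^4 + 2*a^3/3 - a^2 + 3*a


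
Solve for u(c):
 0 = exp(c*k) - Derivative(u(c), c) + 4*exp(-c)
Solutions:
 u(c) = C1 - 4*exp(-c) + exp(c*k)/k


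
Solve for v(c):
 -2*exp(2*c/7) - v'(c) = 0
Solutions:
 v(c) = C1 - 7*exp(2*c/7)


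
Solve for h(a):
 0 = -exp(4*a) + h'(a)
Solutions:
 h(a) = C1 + exp(4*a)/4


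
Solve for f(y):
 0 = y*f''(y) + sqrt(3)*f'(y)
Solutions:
 f(y) = C1 + C2*y^(1 - sqrt(3))


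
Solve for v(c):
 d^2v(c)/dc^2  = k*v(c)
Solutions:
 v(c) = C1*exp(-c*sqrt(k)) + C2*exp(c*sqrt(k))


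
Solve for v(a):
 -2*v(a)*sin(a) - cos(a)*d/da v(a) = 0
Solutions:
 v(a) = C1*cos(a)^2


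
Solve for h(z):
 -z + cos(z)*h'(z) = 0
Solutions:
 h(z) = C1 + Integral(z/cos(z), z)


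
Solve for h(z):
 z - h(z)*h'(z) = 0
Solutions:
 h(z) = -sqrt(C1 + z^2)
 h(z) = sqrt(C1 + z^2)


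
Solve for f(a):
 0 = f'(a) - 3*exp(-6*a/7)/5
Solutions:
 f(a) = C1 - 7*exp(-6*a/7)/10


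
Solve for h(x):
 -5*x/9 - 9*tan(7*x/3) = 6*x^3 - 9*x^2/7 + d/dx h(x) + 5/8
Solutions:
 h(x) = C1 - 3*x^4/2 + 3*x^3/7 - 5*x^2/18 - 5*x/8 + 27*log(cos(7*x/3))/7


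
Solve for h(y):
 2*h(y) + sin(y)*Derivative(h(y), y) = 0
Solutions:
 h(y) = C1*(cos(y) + 1)/(cos(y) - 1)


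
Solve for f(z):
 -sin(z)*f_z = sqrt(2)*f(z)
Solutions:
 f(z) = C1*(cos(z) + 1)^(sqrt(2)/2)/(cos(z) - 1)^(sqrt(2)/2)


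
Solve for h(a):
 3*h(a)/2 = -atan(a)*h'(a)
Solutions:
 h(a) = C1*exp(-3*Integral(1/atan(a), a)/2)


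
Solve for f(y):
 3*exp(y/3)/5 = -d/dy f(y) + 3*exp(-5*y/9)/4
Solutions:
 f(y) = C1 - 9*exp(y/3)/5 - 27*exp(-5*y/9)/20


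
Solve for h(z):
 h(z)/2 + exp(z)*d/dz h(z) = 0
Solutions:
 h(z) = C1*exp(exp(-z)/2)


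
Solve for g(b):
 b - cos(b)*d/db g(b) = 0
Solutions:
 g(b) = C1 + Integral(b/cos(b), b)


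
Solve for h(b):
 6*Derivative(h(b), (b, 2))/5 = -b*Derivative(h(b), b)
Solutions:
 h(b) = C1 + C2*erf(sqrt(15)*b/6)


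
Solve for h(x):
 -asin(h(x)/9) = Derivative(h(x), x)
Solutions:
 Integral(1/asin(_y/9), (_y, h(x))) = C1 - x


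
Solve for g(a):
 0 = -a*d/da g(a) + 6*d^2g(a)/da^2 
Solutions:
 g(a) = C1 + C2*erfi(sqrt(3)*a/6)


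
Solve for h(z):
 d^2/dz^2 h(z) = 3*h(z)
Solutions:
 h(z) = C1*exp(-sqrt(3)*z) + C2*exp(sqrt(3)*z)


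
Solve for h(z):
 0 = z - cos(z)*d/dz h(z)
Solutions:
 h(z) = C1 + Integral(z/cos(z), z)


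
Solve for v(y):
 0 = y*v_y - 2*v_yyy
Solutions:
 v(y) = C1 + Integral(C2*airyai(2^(2/3)*y/2) + C3*airybi(2^(2/3)*y/2), y)


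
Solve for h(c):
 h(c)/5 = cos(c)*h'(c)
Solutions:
 h(c) = C1*(sin(c) + 1)^(1/10)/(sin(c) - 1)^(1/10)


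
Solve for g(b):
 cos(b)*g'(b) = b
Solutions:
 g(b) = C1 + Integral(b/cos(b), b)


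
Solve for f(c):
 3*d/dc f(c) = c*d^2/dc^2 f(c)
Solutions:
 f(c) = C1 + C2*c^4


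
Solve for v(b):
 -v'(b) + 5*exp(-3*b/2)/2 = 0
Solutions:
 v(b) = C1 - 5*exp(-3*b/2)/3


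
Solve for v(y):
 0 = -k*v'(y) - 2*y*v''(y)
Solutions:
 v(y) = C1 + y^(1 - re(k)/2)*(C2*sin(log(y)*Abs(im(k))/2) + C3*cos(log(y)*im(k)/2))


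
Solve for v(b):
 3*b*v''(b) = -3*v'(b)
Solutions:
 v(b) = C1 + C2*log(b)


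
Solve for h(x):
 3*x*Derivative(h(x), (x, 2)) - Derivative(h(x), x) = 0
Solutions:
 h(x) = C1 + C2*x^(4/3)


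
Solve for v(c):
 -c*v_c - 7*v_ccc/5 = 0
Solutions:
 v(c) = C1 + Integral(C2*airyai(-5^(1/3)*7^(2/3)*c/7) + C3*airybi(-5^(1/3)*7^(2/3)*c/7), c)


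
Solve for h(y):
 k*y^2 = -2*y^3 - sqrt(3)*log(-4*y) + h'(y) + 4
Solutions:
 h(y) = C1 + k*y^3/3 + y^4/2 + sqrt(3)*y*log(-y) + y*(-4 - sqrt(3) + 2*sqrt(3)*log(2))


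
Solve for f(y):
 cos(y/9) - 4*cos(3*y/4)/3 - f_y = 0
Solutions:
 f(y) = C1 + 9*sin(y/9) - 16*sin(3*y/4)/9


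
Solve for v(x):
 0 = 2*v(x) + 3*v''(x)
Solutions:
 v(x) = C1*sin(sqrt(6)*x/3) + C2*cos(sqrt(6)*x/3)


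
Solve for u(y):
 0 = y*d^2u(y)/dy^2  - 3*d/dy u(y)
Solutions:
 u(y) = C1 + C2*y^4


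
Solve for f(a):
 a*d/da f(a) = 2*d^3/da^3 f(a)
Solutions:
 f(a) = C1 + Integral(C2*airyai(2^(2/3)*a/2) + C3*airybi(2^(2/3)*a/2), a)


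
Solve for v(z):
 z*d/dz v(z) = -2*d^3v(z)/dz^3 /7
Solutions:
 v(z) = C1 + Integral(C2*airyai(-2^(2/3)*7^(1/3)*z/2) + C3*airybi(-2^(2/3)*7^(1/3)*z/2), z)


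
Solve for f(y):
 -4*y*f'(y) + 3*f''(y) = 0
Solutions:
 f(y) = C1 + C2*erfi(sqrt(6)*y/3)


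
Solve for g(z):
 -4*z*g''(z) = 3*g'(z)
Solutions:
 g(z) = C1 + C2*z^(1/4)


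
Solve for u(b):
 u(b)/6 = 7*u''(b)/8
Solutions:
 u(b) = C1*exp(-2*sqrt(21)*b/21) + C2*exp(2*sqrt(21)*b/21)


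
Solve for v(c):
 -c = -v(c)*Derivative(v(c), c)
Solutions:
 v(c) = -sqrt(C1 + c^2)
 v(c) = sqrt(C1 + c^2)


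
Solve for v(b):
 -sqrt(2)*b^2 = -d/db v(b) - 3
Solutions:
 v(b) = C1 + sqrt(2)*b^3/3 - 3*b


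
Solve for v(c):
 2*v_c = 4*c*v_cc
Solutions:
 v(c) = C1 + C2*c^(3/2)


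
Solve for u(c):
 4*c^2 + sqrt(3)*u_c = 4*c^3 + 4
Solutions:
 u(c) = C1 + sqrt(3)*c^4/3 - 4*sqrt(3)*c^3/9 + 4*sqrt(3)*c/3


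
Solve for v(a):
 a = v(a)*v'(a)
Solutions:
 v(a) = -sqrt(C1 + a^2)
 v(a) = sqrt(C1 + a^2)


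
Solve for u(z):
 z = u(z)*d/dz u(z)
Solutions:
 u(z) = -sqrt(C1 + z^2)
 u(z) = sqrt(C1 + z^2)


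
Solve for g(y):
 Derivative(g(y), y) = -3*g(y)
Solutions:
 g(y) = C1*exp(-3*y)


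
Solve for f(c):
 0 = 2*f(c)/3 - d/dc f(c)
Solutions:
 f(c) = C1*exp(2*c/3)


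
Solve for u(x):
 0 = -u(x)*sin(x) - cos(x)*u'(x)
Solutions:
 u(x) = C1*cos(x)


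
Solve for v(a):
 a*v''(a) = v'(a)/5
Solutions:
 v(a) = C1 + C2*a^(6/5)


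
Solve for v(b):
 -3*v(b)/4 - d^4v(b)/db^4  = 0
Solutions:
 v(b) = (C1*sin(3^(1/4)*b/2) + C2*cos(3^(1/4)*b/2))*exp(-3^(1/4)*b/2) + (C3*sin(3^(1/4)*b/2) + C4*cos(3^(1/4)*b/2))*exp(3^(1/4)*b/2)


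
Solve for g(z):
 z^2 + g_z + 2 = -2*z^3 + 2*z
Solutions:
 g(z) = C1 - z^4/2 - z^3/3 + z^2 - 2*z


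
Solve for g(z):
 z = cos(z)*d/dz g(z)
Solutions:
 g(z) = C1 + Integral(z/cos(z), z)


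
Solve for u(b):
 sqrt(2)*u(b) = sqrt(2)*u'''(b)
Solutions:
 u(b) = C3*exp(b) + (C1*sin(sqrt(3)*b/2) + C2*cos(sqrt(3)*b/2))*exp(-b/2)


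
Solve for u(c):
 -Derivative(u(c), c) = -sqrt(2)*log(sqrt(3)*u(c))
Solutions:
 -sqrt(2)*Integral(1/(2*log(_y) + log(3)), (_y, u(c))) = C1 - c


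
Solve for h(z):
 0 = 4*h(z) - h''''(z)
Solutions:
 h(z) = C1*exp(-sqrt(2)*z) + C2*exp(sqrt(2)*z) + C3*sin(sqrt(2)*z) + C4*cos(sqrt(2)*z)


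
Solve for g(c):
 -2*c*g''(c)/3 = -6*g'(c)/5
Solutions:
 g(c) = C1 + C2*c^(14/5)


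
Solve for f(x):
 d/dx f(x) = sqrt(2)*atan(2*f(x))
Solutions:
 Integral(1/atan(2*_y), (_y, f(x))) = C1 + sqrt(2)*x


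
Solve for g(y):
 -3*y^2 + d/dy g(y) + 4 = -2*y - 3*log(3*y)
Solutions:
 g(y) = C1 + y^3 - y^2 - 3*y*log(y) - y*log(27) - y


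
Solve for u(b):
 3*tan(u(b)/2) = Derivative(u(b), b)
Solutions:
 u(b) = -2*asin(C1*exp(3*b/2)) + 2*pi
 u(b) = 2*asin(C1*exp(3*b/2))


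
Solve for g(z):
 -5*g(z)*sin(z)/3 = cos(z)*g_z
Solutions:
 g(z) = C1*cos(z)^(5/3)


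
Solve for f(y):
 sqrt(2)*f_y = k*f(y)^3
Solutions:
 f(y) = -sqrt(-1/(C1 + sqrt(2)*k*y))
 f(y) = sqrt(-1/(C1 + sqrt(2)*k*y))


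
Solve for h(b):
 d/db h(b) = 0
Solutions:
 h(b) = C1


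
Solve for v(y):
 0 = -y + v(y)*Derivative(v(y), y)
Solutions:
 v(y) = -sqrt(C1 + y^2)
 v(y) = sqrt(C1 + y^2)


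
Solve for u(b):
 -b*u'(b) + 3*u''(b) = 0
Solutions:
 u(b) = C1 + C2*erfi(sqrt(6)*b/6)


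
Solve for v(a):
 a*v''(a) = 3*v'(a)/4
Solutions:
 v(a) = C1 + C2*a^(7/4)


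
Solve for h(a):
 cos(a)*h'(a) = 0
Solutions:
 h(a) = C1


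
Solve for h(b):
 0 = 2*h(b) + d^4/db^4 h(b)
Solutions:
 h(b) = (C1*sin(2^(3/4)*b/2) + C2*cos(2^(3/4)*b/2))*exp(-2^(3/4)*b/2) + (C3*sin(2^(3/4)*b/2) + C4*cos(2^(3/4)*b/2))*exp(2^(3/4)*b/2)


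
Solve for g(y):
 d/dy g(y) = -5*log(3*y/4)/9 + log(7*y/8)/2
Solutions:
 g(y) = C1 - y*log(y)/18 - 5*y*log(3)/9 - 7*y*log(2)/18 + y/18 + y*log(7)/2


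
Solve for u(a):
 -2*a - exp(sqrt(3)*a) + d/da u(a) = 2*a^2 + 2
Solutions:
 u(a) = C1 + 2*a^3/3 + a^2 + 2*a + sqrt(3)*exp(sqrt(3)*a)/3


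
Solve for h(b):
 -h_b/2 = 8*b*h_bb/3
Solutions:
 h(b) = C1 + C2*b^(13/16)


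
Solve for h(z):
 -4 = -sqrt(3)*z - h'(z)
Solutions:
 h(z) = C1 - sqrt(3)*z^2/2 + 4*z


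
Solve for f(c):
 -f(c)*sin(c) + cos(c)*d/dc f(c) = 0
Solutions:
 f(c) = C1/cos(c)


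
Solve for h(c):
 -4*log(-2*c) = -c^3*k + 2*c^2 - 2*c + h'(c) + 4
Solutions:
 h(c) = C1 + c^4*k/4 - 2*c^3/3 + c^2 - 4*c*log(-c) - 4*c*log(2)


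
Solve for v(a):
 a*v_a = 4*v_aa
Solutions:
 v(a) = C1 + C2*erfi(sqrt(2)*a/4)


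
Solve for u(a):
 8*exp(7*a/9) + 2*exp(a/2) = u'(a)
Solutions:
 u(a) = C1 + 72*exp(7*a/9)/7 + 4*exp(a/2)


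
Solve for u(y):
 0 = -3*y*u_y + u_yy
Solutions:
 u(y) = C1 + C2*erfi(sqrt(6)*y/2)


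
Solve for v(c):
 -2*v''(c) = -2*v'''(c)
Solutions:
 v(c) = C1 + C2*c + C3*exp(c)


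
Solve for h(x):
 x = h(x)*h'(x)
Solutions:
 h(x) = -sqrt(C1 + x^2)
 h(x) = sqrt(C1 + x^2)


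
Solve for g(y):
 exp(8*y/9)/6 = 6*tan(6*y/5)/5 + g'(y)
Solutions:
 g(y) = C1 + 3*exp(8*y/9)/16 + log(cos(6*y/5))


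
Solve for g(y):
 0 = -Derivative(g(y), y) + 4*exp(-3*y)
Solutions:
 g(y) = C1 - 4*exp(-3*y)/3


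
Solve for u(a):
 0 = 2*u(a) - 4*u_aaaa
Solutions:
 u(a) = C1*exp(-2^(3/4)*a/2) + C2*exp(2^(3/4)*a/2) + C3*sin(2^(3/4)*a/2) + C4*cos(2^(3/4)*a/2)


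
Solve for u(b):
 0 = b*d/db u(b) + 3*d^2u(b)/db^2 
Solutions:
 u(b) = C1 + C2*erf(sqrt(6)*b/6)


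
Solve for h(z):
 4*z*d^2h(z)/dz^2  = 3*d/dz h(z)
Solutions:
 h(z) = C1 + C2*z^(7/4)


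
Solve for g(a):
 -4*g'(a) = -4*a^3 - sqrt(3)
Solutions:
 g(a) = C1 + a^4/4 + sqrt(3)*a/4


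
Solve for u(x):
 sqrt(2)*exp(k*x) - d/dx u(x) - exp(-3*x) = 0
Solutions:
 u(x) = C1 + exp(-3*x)/3 + sqrt(2)*exp(k*x)/k


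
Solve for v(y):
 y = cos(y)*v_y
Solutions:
 v(y) = C1 + Integral(y/cos(y), y)


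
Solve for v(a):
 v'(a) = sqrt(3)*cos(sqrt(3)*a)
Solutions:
 v(a) = C1 + sin(sqrt(3)*a)


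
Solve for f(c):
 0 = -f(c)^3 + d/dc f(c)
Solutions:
 f(c) = -sqrt(2)*sqrt(-1/(C1 + c))/2
 f(c) = sqrt(2)*sqrt(-1/(C1 + c))/2


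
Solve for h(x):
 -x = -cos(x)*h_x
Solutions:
 h(x) = C1 + Integral(x/cos(x), x)


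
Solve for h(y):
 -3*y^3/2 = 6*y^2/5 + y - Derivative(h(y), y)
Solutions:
 h(y) = C1 + 3*y^4/8 + 2*y^3/5 + y^2/2


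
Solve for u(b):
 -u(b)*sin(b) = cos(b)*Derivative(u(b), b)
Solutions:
 u(b) = C1*cos(b)


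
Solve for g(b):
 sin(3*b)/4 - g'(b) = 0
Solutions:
 g(b) = C1 - cos(3*b)/12


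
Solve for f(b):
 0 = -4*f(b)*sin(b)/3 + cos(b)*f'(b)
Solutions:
 f(b) = C1/cos(b)^(4/3)


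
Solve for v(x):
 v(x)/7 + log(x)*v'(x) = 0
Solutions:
 v(x) = C1*exp(-li(x)/7)


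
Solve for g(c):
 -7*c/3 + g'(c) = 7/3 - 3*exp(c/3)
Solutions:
 g(c) = C1 + 7*c^2/6 + 7*c/3 - 9*exp(c/3)


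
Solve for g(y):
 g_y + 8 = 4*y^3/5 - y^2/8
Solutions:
 g(y) = C1 + y^4/5 - y^3/24 - 8*y


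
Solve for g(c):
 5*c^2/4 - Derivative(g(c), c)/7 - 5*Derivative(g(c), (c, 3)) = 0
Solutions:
 g(c) = C1 + C2*sin(sqrt(35)*c/35) + C3*cos(sqrt(35)*c/35) + 35*c^3/12 - 1225*c/2


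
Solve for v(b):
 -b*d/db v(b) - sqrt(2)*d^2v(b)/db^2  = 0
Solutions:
 v(b) = C1 + C2*erf(2^(1/4)*b/2)


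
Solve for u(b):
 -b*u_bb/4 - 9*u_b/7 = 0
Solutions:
 u(b) = C1 + C2/b^(29/7)


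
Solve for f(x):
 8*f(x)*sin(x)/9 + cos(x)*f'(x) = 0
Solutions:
 f(x) = C1*cos(x)^(8/9)


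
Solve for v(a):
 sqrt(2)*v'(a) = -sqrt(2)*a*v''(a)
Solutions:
 v(a) = C1 + C2*log(a)


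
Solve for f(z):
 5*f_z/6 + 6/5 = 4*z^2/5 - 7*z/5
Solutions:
 f(z) = C1 + 8*z^3/25 - 21*z^2/25 - 36*z/25


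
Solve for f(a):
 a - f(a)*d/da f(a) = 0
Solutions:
 f(a) = -sqrt(C1 + a^2)
 f(a) = sqrt(C1 + a^2)


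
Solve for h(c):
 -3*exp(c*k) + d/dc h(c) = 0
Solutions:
 h(c) = C1 + 3*exp(c*k)/k


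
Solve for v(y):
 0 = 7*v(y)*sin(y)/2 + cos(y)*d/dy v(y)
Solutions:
 v(y) = C1*cos(y)^(7/2)


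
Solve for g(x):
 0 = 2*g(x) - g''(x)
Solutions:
 g(x) = C1*exp(-sqrt(2)*x) + C2*exp(sqrt(2)*x)


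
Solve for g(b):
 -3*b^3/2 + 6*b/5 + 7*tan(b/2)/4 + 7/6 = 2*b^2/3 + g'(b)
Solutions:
 g(b) = C1 - 3*b^4/8 - 2*b^3/9 + 3*b^2/5 + 7*b/6 - 7*log(cos(b/2))/2


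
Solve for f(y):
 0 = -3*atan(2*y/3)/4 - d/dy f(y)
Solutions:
 f(y) = C1 - 3*y*atan(2*y/3)/4 + 9*log(4*y^2 + 9)/16


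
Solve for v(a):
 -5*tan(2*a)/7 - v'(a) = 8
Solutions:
 v(a) = C1 - 8*a + 5*log(cos(2*a))/14


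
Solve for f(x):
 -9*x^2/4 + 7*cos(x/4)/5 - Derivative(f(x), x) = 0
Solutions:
 f(x) = C1 - 3*x^3/4 + 28*sin(x/4)/5


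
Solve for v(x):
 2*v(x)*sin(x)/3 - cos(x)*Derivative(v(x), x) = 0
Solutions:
 v(x) = C1/cos(x)^(2/3)


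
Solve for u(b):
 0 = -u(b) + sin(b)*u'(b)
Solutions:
 u(b) = C1*sqrt(cos(b) - 1)/sqrt(cos(b) + 1)


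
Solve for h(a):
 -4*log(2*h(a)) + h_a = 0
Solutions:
 -Integral(1/(log(_y) + log(2)), (_y, h(a)))/4 = C1 - a


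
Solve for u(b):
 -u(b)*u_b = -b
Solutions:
 u(b) = -sqrt(C1 + b^2)
 u(b) = sqrt(C1 + b^2)


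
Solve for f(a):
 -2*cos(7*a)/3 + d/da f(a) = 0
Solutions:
 f(a) = C1 + 2*sin(7*a)/21


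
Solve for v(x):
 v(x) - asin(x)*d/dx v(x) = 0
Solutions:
 v(x) = C1*exp(Integral(1/asin(x), x))


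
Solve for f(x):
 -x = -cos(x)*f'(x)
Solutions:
 f(x) = C1 + Integral(x/cos(x), x)


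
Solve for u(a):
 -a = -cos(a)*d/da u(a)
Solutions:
 u(a) = C1 + Integral(a/cos(a), a)


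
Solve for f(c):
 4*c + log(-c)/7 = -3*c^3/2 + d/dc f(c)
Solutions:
 f(c) = C1 + 3*c^4/8 + 2*c^2 + c*log(-c)/7 - c/7


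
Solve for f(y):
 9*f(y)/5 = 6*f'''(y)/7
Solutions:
 f(y) = C3*exp(10^(2/3)*21^(1/3)*y/10) + (C1*sin(10^(2/3)*3^(5/6)*7^(1/3)*y/20) + C2*cos(10^(2/3)*3^(5/6)*7^(1/3)*y/20))*exp(-10^(2/3)*21^(1/3)*y/20)


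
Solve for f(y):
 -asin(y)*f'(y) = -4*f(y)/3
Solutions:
 f(y) = C1*exp(4*Integral(1/asin(y), y)/3)


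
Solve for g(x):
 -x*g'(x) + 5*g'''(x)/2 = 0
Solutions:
 g(x) = C1 + Integral(C2*airyai(2^(1/3)*5^(2/3)*x/5) + C3*airybi(2^(1/3)*5^(2/3)*x/5), x)


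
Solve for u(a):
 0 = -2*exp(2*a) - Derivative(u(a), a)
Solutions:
 u(a) = C1 - exp(2*a)


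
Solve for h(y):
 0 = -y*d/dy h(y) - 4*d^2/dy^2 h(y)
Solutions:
 h(y) = C1 + C2*erf(sqrt(2)*y/4)


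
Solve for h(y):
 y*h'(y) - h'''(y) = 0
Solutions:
 h(y) = C1 + Integral(C2*airyai(y) + C3*airybi(y), y)


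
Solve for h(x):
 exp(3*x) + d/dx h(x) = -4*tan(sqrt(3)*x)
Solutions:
 h(x) = C1 - exp(3*x)/3 + 4*sqrt(3)*log(cos(sqrt(3)*x))/3


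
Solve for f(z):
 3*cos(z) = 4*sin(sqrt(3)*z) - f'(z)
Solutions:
 f(z) = C1 - 3*sin(z) - 4*sqrt(3)*cos(sqrt(3)*z)/3


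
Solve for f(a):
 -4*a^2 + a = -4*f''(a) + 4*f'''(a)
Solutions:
 f(a) = C1 + C2*a + C3*exp(a) + a^4/12 + 7*a^3/24 + 7*a^2/8


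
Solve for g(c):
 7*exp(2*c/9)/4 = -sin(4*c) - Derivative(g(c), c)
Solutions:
 g(c) = C1 - 63*exp(2*c/9)/8 + cos(4*c)/4


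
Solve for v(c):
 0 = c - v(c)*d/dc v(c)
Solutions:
 v(c) = -sqrt(C1 + c^2)
 v(c) = sqrt(C1 + c^2)


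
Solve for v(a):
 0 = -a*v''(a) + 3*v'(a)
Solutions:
 v(a) = C1 + C2*a^4


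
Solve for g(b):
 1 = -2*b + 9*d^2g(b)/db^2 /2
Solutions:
 g(b) = C1 + C2*b + 2*b^3/27 + b^2/9


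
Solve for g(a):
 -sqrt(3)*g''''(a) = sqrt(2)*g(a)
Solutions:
 g(a) = (C1*sin(2^(5/8)*3^(7/8)*a/6) + C2*cos(2^(5/8)*3^(7/8)*a/6))*exp(-2^(5/8)*3^(7/8)*a/6) + (C3*sin(2^(5/8)*3^(7/8)*a/6) + C4*cos(2^(5/8)*3^(7/8)*a/6))*exp(2^(5/8)*3^(7/8)*a/6)


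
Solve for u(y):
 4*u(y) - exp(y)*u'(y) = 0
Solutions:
 u(y) = C1*exp(-4*exp(-y))


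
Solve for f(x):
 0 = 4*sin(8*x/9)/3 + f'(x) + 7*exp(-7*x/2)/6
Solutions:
 f(x) = C1 + 3*cos(8*x/9)/2 + exp(-7*x/2)/3
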